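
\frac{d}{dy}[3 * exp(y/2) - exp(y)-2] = 3*exp(y/2)/2 - exp(y)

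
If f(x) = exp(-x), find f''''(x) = exp(-x)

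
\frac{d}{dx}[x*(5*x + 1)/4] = 5*x/2 + 1/4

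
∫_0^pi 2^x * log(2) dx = -1 + 2^pi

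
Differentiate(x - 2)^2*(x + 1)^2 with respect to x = 4*x^3 - 6*x^2 - 6*x + 4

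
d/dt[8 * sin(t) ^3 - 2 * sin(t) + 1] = 4*cos(t) - 6*cos(3*t)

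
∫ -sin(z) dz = cos(z) + C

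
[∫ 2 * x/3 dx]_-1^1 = 0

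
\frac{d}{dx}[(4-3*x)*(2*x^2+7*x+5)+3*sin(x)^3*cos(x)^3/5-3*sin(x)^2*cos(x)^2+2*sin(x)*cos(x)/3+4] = -18*x^2 - 26*x + 9*(1 - cos(2*x))^3/20 - 27*(1 - cos(2*x))^2/20 - 3*sin(4*x)/2 - 7*cos(2*x)/30 + 139/10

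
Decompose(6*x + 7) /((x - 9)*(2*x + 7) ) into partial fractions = 28/(25*(2*x + 7)) + 61/(25*(x - 9))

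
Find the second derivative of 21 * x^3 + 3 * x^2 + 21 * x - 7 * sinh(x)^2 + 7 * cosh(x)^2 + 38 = 126*x + 6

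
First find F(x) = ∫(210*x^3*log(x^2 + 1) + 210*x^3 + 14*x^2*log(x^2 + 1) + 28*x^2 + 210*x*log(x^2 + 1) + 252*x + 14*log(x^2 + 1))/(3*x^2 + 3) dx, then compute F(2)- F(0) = 574*log(5)/3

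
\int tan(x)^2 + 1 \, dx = tan(x) + C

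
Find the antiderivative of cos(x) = sin(x) + C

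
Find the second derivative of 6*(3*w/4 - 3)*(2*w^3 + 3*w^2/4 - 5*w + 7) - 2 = 108*w^2 - 783*w/4 - 72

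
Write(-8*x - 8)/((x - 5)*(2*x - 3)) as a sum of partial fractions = 40/(7*(2*x - 3)) - 48/(7*(x - 5))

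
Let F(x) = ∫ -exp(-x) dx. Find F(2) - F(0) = -1 + exp(-2)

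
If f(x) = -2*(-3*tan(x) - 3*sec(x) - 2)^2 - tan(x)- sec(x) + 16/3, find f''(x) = (-828*sin(x) - 100*sin(2*x) + 36*sin(3*x) - 125*cos(x) - 216*cos(2*x)*tan(x)^2 + 72*cos(2*x) + 25*cos(3*x) - 216*tan(x)^2 - 360)/(cos(2*x) + 1)^2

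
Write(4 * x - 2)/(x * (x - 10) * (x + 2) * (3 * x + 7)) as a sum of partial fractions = 306/(259*(3*x + 7)) - 5/(12*(x + 2)) + 19/(2220*(x - 10)) + 1/(70*x)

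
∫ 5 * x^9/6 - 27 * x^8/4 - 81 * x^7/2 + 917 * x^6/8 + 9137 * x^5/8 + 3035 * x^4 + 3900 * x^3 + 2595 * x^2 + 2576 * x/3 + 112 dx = x^10/12 - 3*x^9/4 - 81*x^8/16 + 131*x^7/8 + 9137*x^6/48 + 607*x^5 + 975*x^4 + 865*x^3 + 1288*x^2/3 + 112*x + C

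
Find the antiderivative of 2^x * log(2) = 2^x + C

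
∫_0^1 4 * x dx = 2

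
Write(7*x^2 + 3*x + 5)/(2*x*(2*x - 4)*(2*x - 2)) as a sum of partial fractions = -15/(8*(x - 1)) + 39/(16*(x - 2)) + 5/(16*x)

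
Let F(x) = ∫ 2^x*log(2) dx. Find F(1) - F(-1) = 3/2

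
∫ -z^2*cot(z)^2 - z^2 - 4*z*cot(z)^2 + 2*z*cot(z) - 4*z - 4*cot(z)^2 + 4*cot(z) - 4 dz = (z + 2)^2*cot(z) + C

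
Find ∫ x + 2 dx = x^2/2 + 2*x + C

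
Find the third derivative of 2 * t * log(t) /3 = -2/(3*t^2)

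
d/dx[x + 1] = 1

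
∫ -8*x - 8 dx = -4*x^2 - 8*x + C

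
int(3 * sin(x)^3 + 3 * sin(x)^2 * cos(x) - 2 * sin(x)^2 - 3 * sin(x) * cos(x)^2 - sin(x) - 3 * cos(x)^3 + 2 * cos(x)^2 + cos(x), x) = sin(2*x) - sqrt(2)*sin(x + pi/4)/2 + sqrt(2)*cos(3*x + pi/4)/2 + C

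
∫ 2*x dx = x^2 + C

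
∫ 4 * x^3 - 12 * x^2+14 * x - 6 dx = x^4 - 4*x^3 + 7*x^2 - 6*x + C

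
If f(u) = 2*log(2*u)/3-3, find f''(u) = -2/(3*u^2)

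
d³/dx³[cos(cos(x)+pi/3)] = -(sin(x)^2*sin(cos(x) + pi/3) + sin(cos(x) + pi/3) + 3*cos(x)*cos(cos(x) + pi/3))*sin(x)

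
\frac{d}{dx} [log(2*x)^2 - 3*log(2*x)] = (2*log(x) - 3 + 2*log(2))/x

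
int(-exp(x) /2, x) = -exp(x)/2 + C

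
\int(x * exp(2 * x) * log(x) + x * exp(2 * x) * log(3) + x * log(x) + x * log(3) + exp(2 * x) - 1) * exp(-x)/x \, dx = 2*log(3*x)*sinh(x) + C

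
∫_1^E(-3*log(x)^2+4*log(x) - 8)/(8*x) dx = -7/8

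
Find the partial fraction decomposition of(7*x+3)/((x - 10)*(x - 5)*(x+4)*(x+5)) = 16/(75*(x + 5)) - 25/(126*(x + 4)) - 19/(225*(x - 5)) + 73/(1050*(x - 10))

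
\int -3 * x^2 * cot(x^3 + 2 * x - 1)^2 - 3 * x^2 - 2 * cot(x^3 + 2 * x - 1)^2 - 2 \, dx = cot(x^3 + 2*x - 1) + C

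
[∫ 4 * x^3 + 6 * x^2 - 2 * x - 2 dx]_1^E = -1 + (-1 + E + exp(2))^2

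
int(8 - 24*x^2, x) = -8*x^3 + 8*x + C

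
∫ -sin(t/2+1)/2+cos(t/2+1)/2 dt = sqrt(2)*sin(t/2 + pi/4 + 1) + C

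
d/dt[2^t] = 2^t*log(2)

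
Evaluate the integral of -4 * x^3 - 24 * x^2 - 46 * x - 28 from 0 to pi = -(2 + pi)^4 + 12 + (2 + pi)^2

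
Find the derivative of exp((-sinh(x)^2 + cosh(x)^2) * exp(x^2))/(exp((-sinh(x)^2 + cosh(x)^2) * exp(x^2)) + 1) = 2*x*exp(x^2)*exp(-exp(x^2))/(1 + 2*exp(-exp(x^2)) + exp(-2*exp(x^2)))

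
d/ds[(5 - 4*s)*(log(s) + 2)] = (-4*s*log(s) - 12*s + 5)/s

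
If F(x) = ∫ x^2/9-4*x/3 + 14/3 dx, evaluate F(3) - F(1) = 134/27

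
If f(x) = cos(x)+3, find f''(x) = -cos(x)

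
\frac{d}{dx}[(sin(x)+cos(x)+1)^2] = 2*cos(2*x) + 2*sqrt(2)*cos(x + pi/4)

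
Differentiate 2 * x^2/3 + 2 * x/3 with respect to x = 4*x/3 + 2/3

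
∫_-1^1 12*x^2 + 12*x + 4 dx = 16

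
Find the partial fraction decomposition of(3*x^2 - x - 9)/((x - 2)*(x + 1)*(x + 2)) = 5/(4*(x + 2)) + 5/(3*(x + 1)) + 1/(12*(x - 2))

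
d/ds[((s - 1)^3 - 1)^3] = 9*s^8 - 72*s^7 + 252*s^6 - 522*s^5 + 720*s^4 - 684*s^3 + 441*s^2 - 180*s + 36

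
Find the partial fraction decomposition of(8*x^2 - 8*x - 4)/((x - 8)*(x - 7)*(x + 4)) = 13/(11*(x + 4)) - 332/(11*(x - 7)) + 37/(x - 8)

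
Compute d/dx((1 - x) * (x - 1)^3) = -4*x^3 + 12*x^2 - 12*x + 4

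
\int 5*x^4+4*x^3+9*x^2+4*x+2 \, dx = x^5 + x^4 + 3*x^3 + 2*x^2 + 2*x + C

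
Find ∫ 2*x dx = x^2 + C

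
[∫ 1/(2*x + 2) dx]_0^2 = log(3)/2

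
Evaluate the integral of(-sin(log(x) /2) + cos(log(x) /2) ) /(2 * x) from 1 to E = -1 + sin(1/2) + cos(1/2)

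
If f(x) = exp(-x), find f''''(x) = exp(-x)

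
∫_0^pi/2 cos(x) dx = 1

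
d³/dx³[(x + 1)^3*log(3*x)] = (6*x^3*log(x) + 6*x^3*log(3) + 11*x^3 + 6*x^2 - 3*x + 2)/x^3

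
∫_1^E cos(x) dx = -sin(1) + sin(E)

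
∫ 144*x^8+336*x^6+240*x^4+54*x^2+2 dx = 16*x^9 + 48*x^7 + 48*x^5 + 18*x^3 + 2*x + C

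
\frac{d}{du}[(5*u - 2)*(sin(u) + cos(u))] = -5*u*sin(u) + 5*u*cos(u) + 7*sin(u) + 3*cos(u)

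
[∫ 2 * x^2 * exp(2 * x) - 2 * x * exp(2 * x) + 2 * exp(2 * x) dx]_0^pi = -2 + (1 + (-1 + pi)^2)*exp(2*pi)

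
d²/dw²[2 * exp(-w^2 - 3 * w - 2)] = (8*w^2 + 24*w + 14)*exp(-w^2 - 3*w - 2)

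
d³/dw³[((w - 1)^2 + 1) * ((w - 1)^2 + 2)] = 24*w - 24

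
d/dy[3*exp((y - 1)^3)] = 9*y^2*exp(y^3 - 3*y^2 + 3*y - 1) - 18*y*exp(y^3 - 3*y^2 + 3*y - 1) + 9*exp(y^3 - 3*y^2 + 3*y - 1)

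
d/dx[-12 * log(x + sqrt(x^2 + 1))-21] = (-12*x - 12*sqrt(x^2 + 1))/(x^2 + x*sqrt(x^2 + 1) + 1)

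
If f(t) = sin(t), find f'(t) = cos(t)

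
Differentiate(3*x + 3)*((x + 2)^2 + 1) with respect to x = 9*x^2 + 30*x + 27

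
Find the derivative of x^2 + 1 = 2*x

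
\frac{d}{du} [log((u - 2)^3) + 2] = 3/(u - 2)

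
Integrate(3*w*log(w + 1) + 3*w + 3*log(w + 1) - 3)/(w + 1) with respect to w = 3*(w - 1)*log(w + 1) + C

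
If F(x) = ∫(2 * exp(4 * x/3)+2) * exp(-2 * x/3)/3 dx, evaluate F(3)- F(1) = -exp(2/3) - exp(-2) + exp(-2/3) + exp(2)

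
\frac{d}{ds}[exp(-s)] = -exp(-s)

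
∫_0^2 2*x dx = 4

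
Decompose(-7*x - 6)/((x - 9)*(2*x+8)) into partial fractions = -11/(13*(x + 4)) - 69/(26*(x - 9))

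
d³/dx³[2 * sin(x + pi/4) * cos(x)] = -8*cos(2*x + pi/4)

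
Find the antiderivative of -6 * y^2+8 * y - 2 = -2*y^3 + 4*y^2 - 2*y + C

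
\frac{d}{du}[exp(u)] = exp(u)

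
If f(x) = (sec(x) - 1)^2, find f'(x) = 2*(-1 + 1/cos(x))*sin(x)/cos(x)^2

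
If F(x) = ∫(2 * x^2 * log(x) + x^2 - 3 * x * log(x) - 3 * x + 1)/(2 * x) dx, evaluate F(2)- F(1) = -log(2)/2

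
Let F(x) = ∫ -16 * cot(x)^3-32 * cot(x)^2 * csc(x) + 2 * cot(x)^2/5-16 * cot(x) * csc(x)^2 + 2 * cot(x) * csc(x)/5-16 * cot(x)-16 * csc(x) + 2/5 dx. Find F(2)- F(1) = 2*(-4/sin(1) - 4/sin(2) - 4*sin(3)/(sin(1)*sin(2)) + 1/5)/sin(1)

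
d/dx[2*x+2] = 2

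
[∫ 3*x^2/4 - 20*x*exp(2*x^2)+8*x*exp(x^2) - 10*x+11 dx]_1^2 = -5*exp(8) - 4*E - 9/4 + 5*exp(2) + 4*exp(4)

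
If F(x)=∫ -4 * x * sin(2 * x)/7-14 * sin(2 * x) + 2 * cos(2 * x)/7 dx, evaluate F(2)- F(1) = 53*cos(4)/7 - 51*cos(2)/7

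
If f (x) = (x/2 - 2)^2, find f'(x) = x/2 - 2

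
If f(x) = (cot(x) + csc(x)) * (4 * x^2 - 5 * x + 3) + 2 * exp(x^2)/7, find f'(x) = -4*x^2*cos(x)/sin(x)^2 - 4*x^2/sin(x)^2 + 4*x*exp(x^2)/7 + 8*x/tan(x) + 8*x/sin(x) + 5*x*cos(x)/sin(x)^2 + 5*x/sin(x)^2 - 5/tan(x) - 5/sin(x) - 3*cos(x)/sin(x)^2 - 3/sin(x)^2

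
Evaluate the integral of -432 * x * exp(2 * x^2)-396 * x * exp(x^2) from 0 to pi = -3*(5 + 6*exp(pi^2))^2 - 18*exp(pi^2) + 381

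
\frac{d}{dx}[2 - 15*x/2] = -15/2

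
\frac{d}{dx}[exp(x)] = exp(x)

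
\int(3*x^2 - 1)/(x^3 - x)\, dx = log(-x^3 + x) + C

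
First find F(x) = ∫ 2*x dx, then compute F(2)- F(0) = 4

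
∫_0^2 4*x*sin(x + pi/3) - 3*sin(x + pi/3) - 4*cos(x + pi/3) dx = -3/2 - 5*cos(pi/3 + 2)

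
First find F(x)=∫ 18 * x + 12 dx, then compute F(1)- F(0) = 21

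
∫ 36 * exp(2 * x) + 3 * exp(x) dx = (18*exp(x) + 3)*exp(x) + C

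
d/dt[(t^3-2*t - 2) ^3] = 9*t^8 - 42*t^6 - 36*t^5 + 60*t^4 + 96*t^3 + 12*t^2 - 48*t - 24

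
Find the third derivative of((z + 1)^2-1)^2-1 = 24*z + 24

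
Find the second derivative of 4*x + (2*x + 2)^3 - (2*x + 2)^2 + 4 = 48*x + 40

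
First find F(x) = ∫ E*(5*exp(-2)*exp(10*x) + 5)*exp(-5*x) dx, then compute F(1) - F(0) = -exp(-1) - exp(-4) + E + exp(4)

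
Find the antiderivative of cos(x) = sin(x) + C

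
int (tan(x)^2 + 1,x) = tan(x) + C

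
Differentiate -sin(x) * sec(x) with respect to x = -1/cos(x)^2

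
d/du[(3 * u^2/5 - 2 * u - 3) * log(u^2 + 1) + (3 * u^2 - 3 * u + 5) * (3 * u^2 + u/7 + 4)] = (1260*u^5 - 900*u^4 + 42*u^3*log(u^2 + 1) + 3162*u^3 - 70*u^2*log(u^2 + 1) - 1435*u^2 + 42*u*log(u^2 + 1) + 1650*u - 70*log(u^2 + 1) - 395)/(35*u^2 + 35)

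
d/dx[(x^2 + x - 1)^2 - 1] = 4*x^3 + 6*x^2 - 2*x - 2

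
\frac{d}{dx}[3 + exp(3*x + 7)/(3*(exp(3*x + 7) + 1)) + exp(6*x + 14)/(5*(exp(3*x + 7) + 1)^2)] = (5*exp(3*x + 7) + 11*exp(6*x + 14))/(5*exp(21)*exp(9*x) + 15*exp(14)*exp(6*x) + 15*exp(7)*exp(3*x) + 5)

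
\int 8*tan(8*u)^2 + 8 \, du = tan(8*u) + C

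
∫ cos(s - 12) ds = sin(s - 12) + C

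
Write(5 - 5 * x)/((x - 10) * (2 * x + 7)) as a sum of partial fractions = -5/(3*(2*x + 7)) - 5/(3*(x - 10))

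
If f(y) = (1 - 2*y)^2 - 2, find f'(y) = 8*y - 4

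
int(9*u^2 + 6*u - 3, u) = 3*u^3 + 3*u^2 - 3*u + C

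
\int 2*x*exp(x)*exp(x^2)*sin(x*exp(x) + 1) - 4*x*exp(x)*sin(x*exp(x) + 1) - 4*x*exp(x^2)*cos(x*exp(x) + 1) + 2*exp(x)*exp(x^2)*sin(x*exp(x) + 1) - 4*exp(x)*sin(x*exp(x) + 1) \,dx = (4 - 2*exp(x^2))*cos(x*exp(x) + 1) + C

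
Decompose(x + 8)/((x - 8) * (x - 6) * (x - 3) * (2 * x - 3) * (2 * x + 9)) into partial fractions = 1/(3375*(2*x + 9)) - 19/(1053*(2*x - 3)) + 11/(675*(x - 3)) - 1/(81*(x - 6)) + 8/(1625*(x - 8))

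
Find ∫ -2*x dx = -x^2 + C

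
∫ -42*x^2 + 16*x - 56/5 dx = -14*x^3 + 8*x^2 - 56*x/5 + C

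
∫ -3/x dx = -3*log(2*x) + C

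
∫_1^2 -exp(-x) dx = -exp(-1) + exp(-2)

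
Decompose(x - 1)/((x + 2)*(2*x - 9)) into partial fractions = 7/(13*(2*x - 9)) + 3/(13*(x + 2))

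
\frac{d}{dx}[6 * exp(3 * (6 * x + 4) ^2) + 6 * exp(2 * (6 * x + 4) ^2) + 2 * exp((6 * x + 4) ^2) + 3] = 144*x*exp(36*x^2 + 48*x + 16) + 864*x*exp(72*x^2 + 96*x + 32) + 1296*x*exp(108*x^2 + 144*x + 48) + 96*exp(36*x^2 + 48*x + 16) + 576*exp(72*x^2 + 96*x + 32) + 864*exp(108*x^2 + 144*x + 48)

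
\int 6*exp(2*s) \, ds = 3*exp(2*s) + C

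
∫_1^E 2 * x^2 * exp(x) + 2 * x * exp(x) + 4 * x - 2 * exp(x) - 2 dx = (1 + exp(E))*(-2*E + 2*exp(2))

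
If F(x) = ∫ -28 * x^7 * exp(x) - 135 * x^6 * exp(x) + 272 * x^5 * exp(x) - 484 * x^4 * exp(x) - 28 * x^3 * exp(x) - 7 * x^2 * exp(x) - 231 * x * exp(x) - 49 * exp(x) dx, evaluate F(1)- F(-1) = -187*E - 99*exp(-1)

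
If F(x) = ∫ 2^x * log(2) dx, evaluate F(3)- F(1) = 6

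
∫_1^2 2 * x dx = 3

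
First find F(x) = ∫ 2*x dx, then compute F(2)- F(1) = 3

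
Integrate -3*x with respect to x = -3*x^2/2 + C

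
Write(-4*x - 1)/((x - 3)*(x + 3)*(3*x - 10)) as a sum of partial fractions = -129/(19*(3*x - 10)) + 11/(114*(x + 3)) + 13/(6*(x - 3))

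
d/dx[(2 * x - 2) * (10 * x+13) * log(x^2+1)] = (40*x^3*log(x^2 + 1) + 40*x^3 + 6*x^2*log(x^2 + 1) + 12*x^2 + 40*x*log(x^2 + 1) - 52*x + 6*log(x^2 + 1))/(x^2 + 1)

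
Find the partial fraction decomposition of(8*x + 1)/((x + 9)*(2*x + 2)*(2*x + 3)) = 22/(15*(2*x + 3)) - 71/(240*(x + 9)) - 7/(16*(x + 1))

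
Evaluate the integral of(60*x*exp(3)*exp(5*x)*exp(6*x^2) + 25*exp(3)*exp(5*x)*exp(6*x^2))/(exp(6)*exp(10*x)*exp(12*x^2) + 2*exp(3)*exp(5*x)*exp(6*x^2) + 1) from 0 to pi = -5*exp(3)/(1 + exp(3)) + 5*exp(3 + 5*pi + 6*pi^2)/(1 + exp(3 + 5*pi + 6*pi^2))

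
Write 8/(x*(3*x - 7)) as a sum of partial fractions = 24/(7*(3*x - 7)) - 8/(7*x)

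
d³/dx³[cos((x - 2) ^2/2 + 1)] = x^3*sin(x^2/2 - 2*x + 3) - 6*x^2*sin(x^2/2 - 2*x + 3) + 12*x*sin(x^2/2 - 2*x + 3) - 3*x*cos(x^2/2 - 2*x + 3) - 8*sin(x^2/2 - 2*x + 3) + 6*cos(x^2/2 - 2*x + 3)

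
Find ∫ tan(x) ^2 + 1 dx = tan(x) + C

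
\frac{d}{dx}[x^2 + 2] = 2*x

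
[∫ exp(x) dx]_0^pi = -1 + exp(pi)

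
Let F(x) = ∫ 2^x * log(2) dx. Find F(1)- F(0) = 1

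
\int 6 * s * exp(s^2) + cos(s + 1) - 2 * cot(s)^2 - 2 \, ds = 3*exp(s^2) + sin(s + 1) + 2*cot(s) + C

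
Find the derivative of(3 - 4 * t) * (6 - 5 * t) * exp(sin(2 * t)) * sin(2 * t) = (-40*t^2*sin(2*t) + 20*t^2*sin(4*t) + 40*sqrt(2)*t^2*sin(2*t + pi/4) + 40*t*sin(2*t) - 39*t*sin(4*t) - 78*t*cos(2*t) - 39*sin(2*t) + 18*sin(4*t) + 36*cos(2*t))*exp(sin(2*t))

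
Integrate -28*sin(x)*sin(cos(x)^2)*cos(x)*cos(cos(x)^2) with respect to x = 7*sin(cos(x)^2)^2 + C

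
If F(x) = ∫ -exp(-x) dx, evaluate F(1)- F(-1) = -E + exp(-1)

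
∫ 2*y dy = y^2 + C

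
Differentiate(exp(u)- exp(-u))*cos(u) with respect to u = sqrt(2)*(exp(2*u)*cos(u + pi/4) + sin(u + pi/4))*exp(-u)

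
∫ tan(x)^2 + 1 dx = tan(x) + C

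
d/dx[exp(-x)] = -exp(-x)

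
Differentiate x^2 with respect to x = 2*x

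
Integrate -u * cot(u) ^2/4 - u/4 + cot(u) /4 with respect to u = u*cot(u)/4 + C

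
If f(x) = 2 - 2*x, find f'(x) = -2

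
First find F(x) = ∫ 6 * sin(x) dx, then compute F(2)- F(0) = 6 - 6*cos(2)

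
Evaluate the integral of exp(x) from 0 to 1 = -1 + E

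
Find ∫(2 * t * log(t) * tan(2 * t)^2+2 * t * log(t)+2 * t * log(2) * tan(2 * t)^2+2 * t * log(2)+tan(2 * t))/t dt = log(2*t)*tan(2*t) + C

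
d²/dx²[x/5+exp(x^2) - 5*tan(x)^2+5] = 4*x^2*exp(x^2) + 2*exp(x^2) - 30*tan(x)^4 - 40*tan(x)^2 - 10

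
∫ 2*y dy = y^2 + C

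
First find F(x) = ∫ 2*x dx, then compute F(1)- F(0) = 1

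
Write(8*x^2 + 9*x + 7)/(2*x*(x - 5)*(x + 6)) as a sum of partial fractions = 241/(132*(x + 6)) + 126/(55*(x - 5)) - 7/(60*x)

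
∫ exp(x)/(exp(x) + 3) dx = log(exp(x) + 3) + C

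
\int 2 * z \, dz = z^2 + C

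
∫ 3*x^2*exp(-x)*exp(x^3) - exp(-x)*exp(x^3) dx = exp(x*(x^2 - 1)) + C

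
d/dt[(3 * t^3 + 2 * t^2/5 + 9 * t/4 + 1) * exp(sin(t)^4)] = (12*t^3*sin(t)^3*cos(t) + 8*t^2*sin(t)^3*cos(t)/5 + 9*t^2 + 9*t*sin(t)^3*cos(t) + 4*t/5 + 4*sin(t)^3*cos(t) + 9/4)*exp(sin(t)^4)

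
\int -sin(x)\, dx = cos(x) + C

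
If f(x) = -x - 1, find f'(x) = -1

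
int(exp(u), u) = exp(u) + C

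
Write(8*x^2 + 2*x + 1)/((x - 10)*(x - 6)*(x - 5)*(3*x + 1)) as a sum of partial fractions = -33/(9424*(3*x + 1)) + 211/(80*(x - 5)) - 301/(76*(x - 6)) + 821/(620*(x - 10))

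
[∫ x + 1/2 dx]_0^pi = pi/2 + pi^2/2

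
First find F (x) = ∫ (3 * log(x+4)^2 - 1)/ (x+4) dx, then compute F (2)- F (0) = -log(4)^3 - log(6) + log(4) + log(6)^3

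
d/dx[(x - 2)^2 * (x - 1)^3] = 5*x^4 - 28*x^3 + 57*x^2 - 50*x + 16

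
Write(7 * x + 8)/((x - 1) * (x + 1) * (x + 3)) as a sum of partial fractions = -13/(8*(x + 3)) - 1/(4*(x + 1)) + 15/(8*(x - 1))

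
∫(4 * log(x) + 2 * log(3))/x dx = 2*log(x)*log(3*x) + C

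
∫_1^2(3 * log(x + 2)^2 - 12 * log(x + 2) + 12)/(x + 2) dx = (-2 + log(4))^3 - (-2 + log(3))^3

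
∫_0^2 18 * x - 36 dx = -36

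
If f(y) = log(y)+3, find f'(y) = 1/y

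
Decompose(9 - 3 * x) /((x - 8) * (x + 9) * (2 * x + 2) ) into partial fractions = 9/(68*(x + 9)) - 1/(12*(x + 1)) - 5/(102*(x - 8))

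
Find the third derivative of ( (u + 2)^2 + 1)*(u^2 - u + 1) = 24*u + 18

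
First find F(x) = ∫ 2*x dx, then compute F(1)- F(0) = 1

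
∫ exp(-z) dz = -exp(-z) + C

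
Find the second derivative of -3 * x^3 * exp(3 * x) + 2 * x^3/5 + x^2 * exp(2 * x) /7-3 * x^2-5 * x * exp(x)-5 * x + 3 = -27*x^3*exp(3*x) - 54*x^2*exp(3*x) + 4*x^2*exp(2*x)/7 - 18*x*exp(3*x) + 8*x*exp(2*x)/7 - 5*x*exp(x) + 12*x/5 + 2*exp(2*x)/7 - 10*exp(x) - 6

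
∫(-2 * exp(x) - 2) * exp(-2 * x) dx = (exp(x) + 1)^2*exp(-2*x) + C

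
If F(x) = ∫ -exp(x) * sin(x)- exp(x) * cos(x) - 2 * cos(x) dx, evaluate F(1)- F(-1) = -(exp(-1) + E + 4)*sin(1)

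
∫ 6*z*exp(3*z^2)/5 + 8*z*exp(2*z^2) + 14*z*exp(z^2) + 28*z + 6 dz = 14*z^2 + 6*z + exp(3*z^2)/5 + 2*exp(2*z^2) + 7*exp(z^2) + C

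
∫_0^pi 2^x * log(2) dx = -1 + 2^pi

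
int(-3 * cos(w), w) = -3*sin(w) + C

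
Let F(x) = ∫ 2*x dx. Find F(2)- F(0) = 4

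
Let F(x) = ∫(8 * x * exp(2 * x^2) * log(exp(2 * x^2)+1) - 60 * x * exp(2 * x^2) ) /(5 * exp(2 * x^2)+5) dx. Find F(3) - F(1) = -3*log(1 + exp(18)) - log(1 + exp(2))^2/5 + 3*log(1 + exp(2)) + log(1 + exp(18))^2/5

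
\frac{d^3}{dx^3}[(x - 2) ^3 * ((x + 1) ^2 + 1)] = 60*x^2 - 96*x + 12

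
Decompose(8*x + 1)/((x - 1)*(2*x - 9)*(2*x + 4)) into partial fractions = 74/(91*(2*x - 9)) - 5/(26*(x + 2)) - 3/(14*(x - 1))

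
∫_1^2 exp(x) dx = -E + exp(2)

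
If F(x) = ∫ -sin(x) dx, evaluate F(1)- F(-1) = 0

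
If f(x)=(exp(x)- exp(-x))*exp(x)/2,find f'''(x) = 4*exp(2*x)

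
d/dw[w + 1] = 1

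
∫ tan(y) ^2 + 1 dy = tan(y) + C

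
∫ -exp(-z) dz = exp(-z) + C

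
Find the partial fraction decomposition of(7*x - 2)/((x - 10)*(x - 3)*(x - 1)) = 5/(18*(x - 1)) - 19/(14*(x - 3)) + 68/(63*(x - 10))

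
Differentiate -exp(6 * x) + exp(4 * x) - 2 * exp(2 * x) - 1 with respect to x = -6*exp(6*x) + 4*exp(4*x) - 4*exp(2*x)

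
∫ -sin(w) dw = cos(w) + C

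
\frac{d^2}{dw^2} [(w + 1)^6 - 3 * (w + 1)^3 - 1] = 30*w^4 + 120*w^3 + 180*w^2 + 102*w + 12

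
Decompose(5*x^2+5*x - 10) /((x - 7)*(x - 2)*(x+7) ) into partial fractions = 100/(63*(x + 7)) - 4/(9*(x - 2)) + 27/(7*(x - 7))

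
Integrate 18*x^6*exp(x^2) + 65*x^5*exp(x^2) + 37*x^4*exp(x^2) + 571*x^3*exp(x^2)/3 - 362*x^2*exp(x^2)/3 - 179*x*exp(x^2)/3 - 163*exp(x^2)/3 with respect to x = -(x + 4)*(-6*x^2 + 3*x + 5)*(9*x^2 + x + 18)*exp(x^2)/6 + C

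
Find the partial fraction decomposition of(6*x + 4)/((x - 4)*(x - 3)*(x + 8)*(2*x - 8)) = 1/(72*(x + 8)) + 1/(x - 3) - 73/(72*(x - 4)) + 7/(6*(x - 4)^2)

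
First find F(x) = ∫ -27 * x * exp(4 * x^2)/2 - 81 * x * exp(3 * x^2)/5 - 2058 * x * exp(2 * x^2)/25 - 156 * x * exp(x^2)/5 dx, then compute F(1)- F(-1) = 0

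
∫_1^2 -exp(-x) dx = -exp(-1) + exp(-2)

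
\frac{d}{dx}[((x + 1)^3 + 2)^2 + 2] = 6*x^5 + 30*x^4 + 60*x^3 + 72*x^2 + 54*x + 18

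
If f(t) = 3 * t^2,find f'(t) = 6*t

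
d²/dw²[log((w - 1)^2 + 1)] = (-2*w^2 + 4*w)/(w^4 - 4*w^3 + 8*w^2 - 8*w + 4)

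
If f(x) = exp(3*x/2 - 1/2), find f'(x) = 3*exp(3*x/2 - 1/2)/2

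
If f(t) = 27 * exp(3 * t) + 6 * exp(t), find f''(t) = 243*exp(3*t) + 6*exp(t)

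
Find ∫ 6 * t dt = 3*t^2 + C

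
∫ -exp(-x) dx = exp(-x) + C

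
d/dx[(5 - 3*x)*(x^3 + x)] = -12*x^3 + 15*x^2 - 6*x + 5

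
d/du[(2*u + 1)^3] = 24*u^2 + 24*u + 6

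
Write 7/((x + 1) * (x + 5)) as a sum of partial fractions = -7/(4*(x + 5)) + 7/(4*(x + 1))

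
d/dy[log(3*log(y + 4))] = 1/(y*log(y + 4) + 4*log(y + 4))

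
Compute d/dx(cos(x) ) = -sin(x)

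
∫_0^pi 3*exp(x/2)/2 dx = -3 + 3*exp(pi/2)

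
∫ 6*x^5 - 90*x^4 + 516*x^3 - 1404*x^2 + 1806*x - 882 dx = x^6 - 18*x^5 + 129*x^4 - 468*x^3 + 903*x^2 - 882*x + C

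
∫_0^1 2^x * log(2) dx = 1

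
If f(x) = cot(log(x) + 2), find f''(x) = (1 + 2*cos(log(x) + 2)/sin(log(x) + 2))/(x^2*sin(log(x) + 2)^2)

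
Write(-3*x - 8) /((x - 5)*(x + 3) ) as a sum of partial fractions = -1/(8*(x + 3)) - 23/(8*(x - 5))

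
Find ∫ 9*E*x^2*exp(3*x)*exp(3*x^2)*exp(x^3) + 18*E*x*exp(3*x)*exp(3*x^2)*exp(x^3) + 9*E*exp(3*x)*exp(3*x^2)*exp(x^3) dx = 3*exp((x + 1)^3) + C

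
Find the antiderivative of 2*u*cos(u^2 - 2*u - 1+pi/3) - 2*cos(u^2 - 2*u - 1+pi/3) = sin((u - 1)^2 - 2 + pi/3) + C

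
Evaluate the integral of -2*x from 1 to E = 1 - exp(2)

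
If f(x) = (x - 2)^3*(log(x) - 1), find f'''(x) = (6*x^3*log(x) + 5*x^3 - 12*x^2 - 12*x - 16)/x^3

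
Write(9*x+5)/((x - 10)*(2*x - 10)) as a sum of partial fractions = -5/(x - 5) + 19/(2*(x - 10))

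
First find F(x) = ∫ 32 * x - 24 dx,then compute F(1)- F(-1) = -48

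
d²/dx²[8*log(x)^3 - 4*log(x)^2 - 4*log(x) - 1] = (-24*log(x)^2 + 56*log(x) - 4)/x^2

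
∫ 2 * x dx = x^2 + C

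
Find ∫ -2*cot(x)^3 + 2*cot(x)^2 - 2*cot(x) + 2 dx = (cot(x) - 2)*cot(x) + C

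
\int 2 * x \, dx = x^2 + C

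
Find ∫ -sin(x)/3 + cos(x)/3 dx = sqrt(2)*sin(x + pi/4)/3 + C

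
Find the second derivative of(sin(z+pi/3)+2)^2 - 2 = -sqrt(3)*sin(2*z) - 4*sin(z + pi/3) - cos(2*z)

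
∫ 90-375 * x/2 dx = -375*x^2/4 + 90*x + C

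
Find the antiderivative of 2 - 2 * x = -x^2 + 2*x + C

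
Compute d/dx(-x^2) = -2*x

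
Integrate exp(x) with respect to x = exp(x) + C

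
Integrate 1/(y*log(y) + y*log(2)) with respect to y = log(2*log(2*y)) + C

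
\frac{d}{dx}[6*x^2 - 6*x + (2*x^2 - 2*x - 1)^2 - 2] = 16*x^3 - 24*x^2 + 12*x - 2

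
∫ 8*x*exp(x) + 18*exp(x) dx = (8*x + 10)*exp(x) + C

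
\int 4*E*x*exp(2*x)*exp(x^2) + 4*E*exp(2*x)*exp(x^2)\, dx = 2*exp((x + 1)^2) + C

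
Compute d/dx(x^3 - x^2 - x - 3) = 3*x^2 - 2*x - 1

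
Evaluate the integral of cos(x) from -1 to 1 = 2*sin(1)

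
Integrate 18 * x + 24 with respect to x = 9*x^2 + 24*x + C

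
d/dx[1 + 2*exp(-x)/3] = -2*exp(-x)/3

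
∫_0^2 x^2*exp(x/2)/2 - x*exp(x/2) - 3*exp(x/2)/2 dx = -9 + E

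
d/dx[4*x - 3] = 4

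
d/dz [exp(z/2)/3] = exp(z/2)/6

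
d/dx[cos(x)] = -sin(x)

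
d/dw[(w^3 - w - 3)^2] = 6*w^5 - 8*w^3 - 18*w^2 + 2*w + 6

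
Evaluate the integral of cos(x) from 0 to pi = 0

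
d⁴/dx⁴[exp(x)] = exp(x)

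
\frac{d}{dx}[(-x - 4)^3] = -3*x^2 - 24*x - 48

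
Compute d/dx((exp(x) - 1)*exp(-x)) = exp(-x)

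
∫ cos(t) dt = sin(t) + C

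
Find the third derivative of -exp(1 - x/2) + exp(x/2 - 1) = (exp(x - 2) + 1)*exp(1 - x/2)/8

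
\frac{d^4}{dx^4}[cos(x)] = cos(x)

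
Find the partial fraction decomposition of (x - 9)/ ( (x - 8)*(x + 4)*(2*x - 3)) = 30/(143*(2*x - 3)) - 13/(132*(x + 4)) - 1/(156*(x - 8))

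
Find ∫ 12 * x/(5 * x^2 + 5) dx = 6*log(x^2 + 1)/5 + C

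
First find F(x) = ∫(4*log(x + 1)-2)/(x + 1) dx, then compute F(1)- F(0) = -2*log(2) + 2*log(2)^2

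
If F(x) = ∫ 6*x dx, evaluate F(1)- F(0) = 3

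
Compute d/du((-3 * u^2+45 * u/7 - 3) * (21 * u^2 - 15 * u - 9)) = -252*u^3 + 540*u^2 - 1854*u/7 - 90/7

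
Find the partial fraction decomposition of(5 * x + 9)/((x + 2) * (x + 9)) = 36/(7*(x + 9)) - 1/(7*(x + 2))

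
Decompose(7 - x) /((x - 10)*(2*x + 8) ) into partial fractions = -11/(28*(x + 4)) - 3/(28*(x - 10))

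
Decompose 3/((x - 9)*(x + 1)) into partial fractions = -3/(10*(x + 1)) + 3/(10*(x - 9))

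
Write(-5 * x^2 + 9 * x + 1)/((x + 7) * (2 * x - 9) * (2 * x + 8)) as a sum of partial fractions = -239/(782*(2*x - 9)) - 307/(138*(x + 7)) + 115/(102*(x + 4))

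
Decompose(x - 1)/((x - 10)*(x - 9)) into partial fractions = -8/(x - 9) + 9/(x - 10)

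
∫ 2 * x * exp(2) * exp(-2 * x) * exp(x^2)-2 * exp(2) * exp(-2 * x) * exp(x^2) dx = exp((x - 1)^2 + 1) + C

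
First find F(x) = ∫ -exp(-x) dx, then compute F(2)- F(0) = -1 + exp(-2)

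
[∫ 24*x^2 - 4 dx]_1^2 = 52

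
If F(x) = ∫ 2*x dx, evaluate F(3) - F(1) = 8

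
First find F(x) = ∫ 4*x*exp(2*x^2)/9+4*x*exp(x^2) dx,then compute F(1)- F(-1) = 0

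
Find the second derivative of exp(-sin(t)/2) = (2*sin(t) + cos(t)^2)*exp(-sin(t)/2)/4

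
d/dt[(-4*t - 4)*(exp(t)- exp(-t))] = (-4*t*exp(2*t) - 4*t - 8*exp(2*t))*exp(-t)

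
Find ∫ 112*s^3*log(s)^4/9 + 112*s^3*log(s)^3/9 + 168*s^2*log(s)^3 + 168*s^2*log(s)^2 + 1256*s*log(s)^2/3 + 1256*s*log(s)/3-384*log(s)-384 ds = 4*s*(7*s^3*log(s)^3 + 126*s^2*log(s)^2 + 471*s*log(s) - 864)*log(s)/9 + C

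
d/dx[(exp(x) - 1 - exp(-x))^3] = (3*exp(6*x) - 6*exp(5*x) + 6*exp(x) + 3)*exp(-3*x)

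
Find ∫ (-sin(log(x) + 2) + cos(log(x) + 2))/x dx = sqrt(2)*sin(log(x) + pi/4 + 2) + C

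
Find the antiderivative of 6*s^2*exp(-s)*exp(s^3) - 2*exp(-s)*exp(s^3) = 2*exp(s*(s^2 - 1)) + C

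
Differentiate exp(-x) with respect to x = -exp(-x)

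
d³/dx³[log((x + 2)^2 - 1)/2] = (2*x^3 + 12*x^2 + 30*x + 28)/(x^6 + 12*x^5 + 57*x^4 + 136*x^3 + 171*x^2 + 108*x + 27)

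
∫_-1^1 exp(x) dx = E - exp(-1)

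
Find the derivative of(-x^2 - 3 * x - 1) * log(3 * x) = (-2*x^2*log(x) - 2*x^2*log(3) - x^2 - 3*x*log(x) - 3*x*log(3) - 3*x - 1)/x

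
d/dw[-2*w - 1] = -2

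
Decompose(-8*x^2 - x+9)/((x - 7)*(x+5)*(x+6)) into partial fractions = -21/(x + 6) + 31/(2*(x + 5)) - 5/(2*(x - 7))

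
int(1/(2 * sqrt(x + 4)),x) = sqrt(x + 4) + C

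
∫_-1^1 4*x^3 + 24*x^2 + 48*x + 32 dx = 80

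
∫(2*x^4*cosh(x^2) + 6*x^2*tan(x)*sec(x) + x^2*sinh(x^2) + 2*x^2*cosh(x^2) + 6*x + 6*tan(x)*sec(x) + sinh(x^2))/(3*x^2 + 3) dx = x*sinh(x^2)/3 + log(x^2 + 1) + 2*sec(x) + C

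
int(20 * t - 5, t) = 10*t^2 - 5*t + C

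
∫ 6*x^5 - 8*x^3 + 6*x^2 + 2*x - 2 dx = x^6 - 2*x^4 + 2*x^3 + x^2 - 2*x + C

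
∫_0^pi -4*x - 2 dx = -2*pi^2 - 2*pi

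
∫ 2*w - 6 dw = w^2 - 6*w + C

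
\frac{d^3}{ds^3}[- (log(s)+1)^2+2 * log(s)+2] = (6 - 4*log(s))/s^3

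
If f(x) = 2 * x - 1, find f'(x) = 2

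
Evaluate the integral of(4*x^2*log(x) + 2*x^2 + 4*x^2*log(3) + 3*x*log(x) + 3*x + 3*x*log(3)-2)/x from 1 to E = -3*log(3) + (-2 + 3*E + 2*exp(2))*log(3*E)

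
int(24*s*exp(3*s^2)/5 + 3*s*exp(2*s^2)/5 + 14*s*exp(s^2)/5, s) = (16*exp(2*s^2) + 3*exp(s^2) + 28)*exp(s^2)/20 + C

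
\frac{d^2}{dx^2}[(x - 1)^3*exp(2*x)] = 4*x^3*exp(2*x) - 6*x*exp(2*x) + 2*exp(2*x)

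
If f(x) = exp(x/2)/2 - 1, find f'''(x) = exp(x/2)/16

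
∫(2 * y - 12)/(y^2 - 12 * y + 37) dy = log((y - 6)^2 + 1) + C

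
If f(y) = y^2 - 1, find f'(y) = 2*y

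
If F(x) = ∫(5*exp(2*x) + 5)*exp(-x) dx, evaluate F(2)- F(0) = -5*exp(-2) + 5*exp(2)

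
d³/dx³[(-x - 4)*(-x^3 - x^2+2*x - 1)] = 24*x + 30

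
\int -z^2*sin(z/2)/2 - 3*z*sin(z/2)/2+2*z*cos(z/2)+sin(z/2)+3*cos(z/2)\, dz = (z^2 + 3*z - 2)*cos(z/2) + C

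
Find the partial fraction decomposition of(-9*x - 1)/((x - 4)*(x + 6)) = -53/(10*(x + 6)) - 37/(10*(x - 4))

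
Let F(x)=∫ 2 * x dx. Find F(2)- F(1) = 3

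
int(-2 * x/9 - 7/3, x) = -x^2/9 - 7*x/3 + C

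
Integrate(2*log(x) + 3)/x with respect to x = (log(x) + 2)^2 - log(x) + C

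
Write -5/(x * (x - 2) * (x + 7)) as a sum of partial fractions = -5/(63*(x + 7)) - 5/(18*(x - 2)) + 5/(14*x)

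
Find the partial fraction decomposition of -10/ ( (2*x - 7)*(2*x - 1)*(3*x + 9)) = 10/(63*(2*x - 1)) - 10/(117*(2*x - 7)) - 10/(273*(x + 3))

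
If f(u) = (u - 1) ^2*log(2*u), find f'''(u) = (2*u^2 + 2*u + 2)/u^3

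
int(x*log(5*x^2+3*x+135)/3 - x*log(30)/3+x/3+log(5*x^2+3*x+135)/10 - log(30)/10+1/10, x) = (5*x^2 + 3*x + 135)*log(x^2/6 + x/10 + 9/2)/30 + C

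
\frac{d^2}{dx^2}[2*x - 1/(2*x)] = -1/x^3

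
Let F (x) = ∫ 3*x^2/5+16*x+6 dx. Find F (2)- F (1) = 157/5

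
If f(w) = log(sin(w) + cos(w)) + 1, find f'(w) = 1/tan(w + pi/4)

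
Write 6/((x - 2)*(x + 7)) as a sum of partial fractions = -2/(3*(x + 7)) + 2/(3*(x - 2))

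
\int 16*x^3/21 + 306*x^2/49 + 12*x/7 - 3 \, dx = 4*x^4/21 + 102*x^3/49 + 6*x^2/7 - 3*x + C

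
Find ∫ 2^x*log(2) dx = 2^x + C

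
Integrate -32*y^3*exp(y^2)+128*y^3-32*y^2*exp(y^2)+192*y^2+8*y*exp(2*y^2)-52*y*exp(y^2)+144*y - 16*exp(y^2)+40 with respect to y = 8*y^2 + 8*y + 2*(4*y^2 + 4*y - exp(y^2) + 2)^2 - 2*exp(y^2) + C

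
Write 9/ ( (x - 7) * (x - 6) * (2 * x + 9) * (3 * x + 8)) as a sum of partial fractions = 243/(8294*(3*x + 8)) - 24/(1771*(2*x + 9)) - 3/(182*(x - 6)) + 9/(667*(x - 7))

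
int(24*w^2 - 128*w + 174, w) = 8*w^3 - 64*w^2 + 174*w + C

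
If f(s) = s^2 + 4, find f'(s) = 2*s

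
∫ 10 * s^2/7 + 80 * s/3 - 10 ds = 10*s^3/21 + 40*s^2/3 - 10*s + C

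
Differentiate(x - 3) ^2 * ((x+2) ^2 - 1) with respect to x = 4*x^3 - 6*x^2 - 24*x + 18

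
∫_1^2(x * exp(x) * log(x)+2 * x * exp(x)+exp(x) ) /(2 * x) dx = -E + (log(2) + 2)*exp(2)/2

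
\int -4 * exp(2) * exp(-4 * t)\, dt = exp(2 - 4*t) + C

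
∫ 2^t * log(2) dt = 2^t + C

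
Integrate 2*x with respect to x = x^2 + C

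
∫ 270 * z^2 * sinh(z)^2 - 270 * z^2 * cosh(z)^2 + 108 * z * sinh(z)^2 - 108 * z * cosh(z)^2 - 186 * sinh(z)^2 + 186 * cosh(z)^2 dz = -90*z^3 - 54*z^2 + 186*z + C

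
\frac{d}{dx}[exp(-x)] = -exp(-x)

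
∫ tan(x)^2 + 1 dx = tan(x) + C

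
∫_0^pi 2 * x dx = pi^2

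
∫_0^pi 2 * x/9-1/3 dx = (-4 + pi/3)*(pi/3 + 3) + 12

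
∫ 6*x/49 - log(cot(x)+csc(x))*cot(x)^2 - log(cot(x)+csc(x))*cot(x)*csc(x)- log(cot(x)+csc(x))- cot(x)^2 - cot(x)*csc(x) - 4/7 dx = 3*x^2/49 + 3*x/7 + (cot(x) + csc(x))*log(cot(x) + csc(x)) + C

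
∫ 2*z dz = z^2 + C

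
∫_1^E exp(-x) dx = -exp(-E) + exp(-1)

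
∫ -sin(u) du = cos(u) + C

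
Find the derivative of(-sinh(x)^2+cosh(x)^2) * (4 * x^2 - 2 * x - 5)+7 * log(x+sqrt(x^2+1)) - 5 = (8*x^3 + 8*x^2*sqrt(x^2 + 1) - 2*x^2 - 2*x*sqrt(x^2 + 1) + 15*x + 7*sqrt(x^2 + 1) - 2)/(x^2 + x*sqrt(x^2 + 1) + 1)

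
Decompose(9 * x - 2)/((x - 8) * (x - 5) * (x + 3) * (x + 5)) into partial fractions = 47/(260*(x + 5)) - 29/(176*(x + 3)) - 43/(240*(x - 5)) + 70/(429*(x - 8))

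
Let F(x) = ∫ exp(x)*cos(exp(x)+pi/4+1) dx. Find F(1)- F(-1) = sin(pi/4 + 1 + E) - sin(exp(-1) + pi/4 + 1)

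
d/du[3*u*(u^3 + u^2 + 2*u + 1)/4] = 3*u^3 + 9*u^2/4 + 3*u + 3/4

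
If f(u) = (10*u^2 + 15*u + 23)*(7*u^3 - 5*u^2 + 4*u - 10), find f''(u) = 1400*u^3 + 660*u^2 + 756*u - 310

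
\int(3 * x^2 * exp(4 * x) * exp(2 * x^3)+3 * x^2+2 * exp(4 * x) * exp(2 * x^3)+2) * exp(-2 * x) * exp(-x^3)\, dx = 2*sinh(x*(x^2 + 2)) + C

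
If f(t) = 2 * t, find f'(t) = 2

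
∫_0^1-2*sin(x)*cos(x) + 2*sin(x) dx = (-1 + cos(1))^2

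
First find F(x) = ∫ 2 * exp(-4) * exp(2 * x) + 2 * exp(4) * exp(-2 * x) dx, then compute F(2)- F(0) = -exp(-4) + exp(4)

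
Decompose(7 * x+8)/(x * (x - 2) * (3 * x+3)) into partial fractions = 1/(9*(x + 1)) + 11/(9*(x - 2)) - 4/(3*x)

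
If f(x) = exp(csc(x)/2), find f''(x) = (-1/2 + sin(x)^(-2) + cos(x)^2/(4*sin(x)^3))*exp(1/(2*sin(x)))/sin(x)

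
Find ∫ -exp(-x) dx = exp(-x) + C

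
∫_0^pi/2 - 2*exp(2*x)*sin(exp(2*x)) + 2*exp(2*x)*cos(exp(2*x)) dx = sin(exp(pi)) - sin(1) - cos(1) + cos(exp(pi))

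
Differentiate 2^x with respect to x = 2^x*log(2)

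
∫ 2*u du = u^2 + C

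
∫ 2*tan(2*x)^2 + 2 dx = tan(2*x) + C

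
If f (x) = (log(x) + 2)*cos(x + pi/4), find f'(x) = (-x*log(x)*sin(x + pi/4) - 2*x*sin(x + pi/4) + cos(x + pi/4))/x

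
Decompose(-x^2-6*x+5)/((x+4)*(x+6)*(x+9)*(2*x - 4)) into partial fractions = 1/(15*(x + 9)) + 5/(96*(x + 6)) - 13/(120*(x + 4)) - 1/(96*(x - 2))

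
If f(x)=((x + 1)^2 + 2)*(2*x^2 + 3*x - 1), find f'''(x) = 48*x + 42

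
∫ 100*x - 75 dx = 50*x^2 - 75*x + C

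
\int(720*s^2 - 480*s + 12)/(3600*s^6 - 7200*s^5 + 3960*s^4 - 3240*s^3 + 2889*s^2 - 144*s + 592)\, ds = -acot(15*s^3 - 15*s^2 + 3*s/4 - 6) + C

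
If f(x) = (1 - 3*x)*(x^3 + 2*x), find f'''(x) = 6 - 72*x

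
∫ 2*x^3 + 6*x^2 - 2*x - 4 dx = x^4/2 + 2*x^3 - x^2 - 4*x + C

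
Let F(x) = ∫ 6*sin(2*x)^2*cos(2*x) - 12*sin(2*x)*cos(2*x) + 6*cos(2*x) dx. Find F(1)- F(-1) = -sin(6)/2 + 15*sin(2)/2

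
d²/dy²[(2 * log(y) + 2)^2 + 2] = -8*log(y)/y^2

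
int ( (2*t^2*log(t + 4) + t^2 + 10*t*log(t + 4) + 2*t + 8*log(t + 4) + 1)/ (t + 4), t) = (t + 1)^2*log(t + 4) + C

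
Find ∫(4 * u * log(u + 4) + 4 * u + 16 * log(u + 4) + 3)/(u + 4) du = (4*u + 3)*log(u + 4) + C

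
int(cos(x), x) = sin(x) + C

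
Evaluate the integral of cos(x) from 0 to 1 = sin(1)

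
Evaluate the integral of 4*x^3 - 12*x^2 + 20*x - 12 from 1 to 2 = 5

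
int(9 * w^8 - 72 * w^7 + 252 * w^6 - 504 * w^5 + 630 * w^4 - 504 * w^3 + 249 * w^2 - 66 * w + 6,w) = w^9 - 9*w^8 + 36*w^7 - 84*w^6 + 126*w^5 - 126*w^4 + 83*w^3 - 33*w^2 + 6*w + C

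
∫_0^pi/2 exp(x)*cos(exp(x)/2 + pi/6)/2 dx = -sin((3 + pi)/6) + sin(pi/6 + exp(pi/2)/2)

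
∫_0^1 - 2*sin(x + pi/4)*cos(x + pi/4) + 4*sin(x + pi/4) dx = -(-2 + sqrt(2)/2)^2 + (-2 + cos(pi/4 + 1))^2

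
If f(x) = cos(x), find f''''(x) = cos(x)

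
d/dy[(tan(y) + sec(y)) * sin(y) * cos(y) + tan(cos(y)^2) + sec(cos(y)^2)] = sin(y)^3/cos(y) - sin(y)^2*tan(y) - sin(y)^2*sec(y) + sin(y)^2/cos(y) - 2*sin(y)*cos(y)*tan(cos(y)^2)*sec(cos(y)^2) - sin(2*y)*tan(cos(2*y)/2 + 1/2)^2 + cos(y)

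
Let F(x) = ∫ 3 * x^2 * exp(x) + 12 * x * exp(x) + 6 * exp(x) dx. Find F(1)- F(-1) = 3*exp(-1) + 9*E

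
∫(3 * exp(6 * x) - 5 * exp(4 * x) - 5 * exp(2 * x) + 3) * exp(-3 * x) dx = -10*sinh(x) + 2*sinh(3*x) + C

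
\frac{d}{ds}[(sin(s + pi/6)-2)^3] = 3*sin(s + pi/6)^2*cos(s + pi/6) - 6*sin(2*s + pi/3) + 12*cos(s + pi/6)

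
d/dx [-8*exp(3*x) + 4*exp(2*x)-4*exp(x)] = -24*exp(3*x) + 8*exp(2*x) - 4*exp(x)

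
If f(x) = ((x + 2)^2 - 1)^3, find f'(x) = 6*x^5 + 60*x^4 + 228*x^3 + 408*x^2 + 342*x + 108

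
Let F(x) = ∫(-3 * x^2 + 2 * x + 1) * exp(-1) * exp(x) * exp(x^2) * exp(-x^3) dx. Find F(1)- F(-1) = 0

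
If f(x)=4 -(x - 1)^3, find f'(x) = -3*x^2 + 6*x - 3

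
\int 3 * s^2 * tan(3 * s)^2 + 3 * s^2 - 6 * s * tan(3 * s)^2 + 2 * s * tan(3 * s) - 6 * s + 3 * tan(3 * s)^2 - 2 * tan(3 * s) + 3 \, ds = (s - 1)^2*tan(3*s) + C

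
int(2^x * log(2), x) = 2^x + C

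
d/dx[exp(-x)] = -exp(-x)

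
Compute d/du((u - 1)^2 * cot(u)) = -u^2/sin(u)^2 + 2*u/tan(u) + 2*u/sin(u)^2 - 2/tan(u) - 1/sin(u)^2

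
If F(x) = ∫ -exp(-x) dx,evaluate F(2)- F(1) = -exp(-1) + exp(-2)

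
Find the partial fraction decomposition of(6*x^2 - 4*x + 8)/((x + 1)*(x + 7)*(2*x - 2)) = 55/(16*(x + 7)) - 3/(4*(x + 1)) + 5/(16*(x - 1))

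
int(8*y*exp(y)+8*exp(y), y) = 8*y*exp(y) + C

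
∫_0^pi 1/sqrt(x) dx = 2*sqrt(pi)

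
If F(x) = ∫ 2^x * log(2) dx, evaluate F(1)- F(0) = 1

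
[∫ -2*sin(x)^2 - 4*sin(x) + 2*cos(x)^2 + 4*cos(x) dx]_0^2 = -9 + (cos(2) + sin(2) + 2)^2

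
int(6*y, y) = 3*y^2 + C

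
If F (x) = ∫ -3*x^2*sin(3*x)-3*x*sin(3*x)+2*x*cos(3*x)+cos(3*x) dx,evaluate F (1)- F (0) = 2*cos(3)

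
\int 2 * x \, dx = x^2 + C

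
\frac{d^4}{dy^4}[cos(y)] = cos(y)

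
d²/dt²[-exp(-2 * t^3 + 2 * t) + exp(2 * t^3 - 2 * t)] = -36*t^4*exp(-2*t^3 + 2*t) + 36*t^4*exp(2*t^3 - 2*t) + 24*t^2*exp(-2*t^3 + 2*t) - 24*t^2*exp(2*t^3 - 2*t) + 12*t*exp(-2*t^3 + 2*t) + 12*t*exp(2*t^3 - 2*t) - 4*exp(-2*t^3 + 2*t) + 4*exp(2*t^3 - 2*t)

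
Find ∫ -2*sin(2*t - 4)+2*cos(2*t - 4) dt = sin(2*t - 4) + cos(2*t - 4) + C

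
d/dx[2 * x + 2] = 2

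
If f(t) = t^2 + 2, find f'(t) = 2*t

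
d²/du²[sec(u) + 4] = (-1 + 2/cos(u)^2)/cos(u)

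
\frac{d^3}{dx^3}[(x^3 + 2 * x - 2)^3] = 504*x^6 + 1260*x^4 - 720*x^3 + 720*x^2 - 576*x + 120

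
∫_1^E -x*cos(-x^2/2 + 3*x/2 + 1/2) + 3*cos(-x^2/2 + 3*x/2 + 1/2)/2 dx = -sin(3/2) + sin((-exp(2) + 1 + 3*E)/2)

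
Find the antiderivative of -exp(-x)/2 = exp(-x)/2 + C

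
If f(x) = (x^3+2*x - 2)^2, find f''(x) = 30*x^4 + 48*x^2 - 24*x + 8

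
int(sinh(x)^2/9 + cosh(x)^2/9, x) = sinh(2*x)/18 + C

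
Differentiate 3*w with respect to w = 3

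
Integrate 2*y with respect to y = y^2 + C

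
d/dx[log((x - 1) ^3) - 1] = 3/(x - 1)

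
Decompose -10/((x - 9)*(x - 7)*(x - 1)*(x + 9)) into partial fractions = 1/(288*(x + 9)) - 1/(48*(x - 1)) + 5/(96*(x - 7)) - 5/(144*(x - 9))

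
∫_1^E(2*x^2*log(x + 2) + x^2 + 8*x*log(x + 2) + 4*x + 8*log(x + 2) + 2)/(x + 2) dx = -7*log(3) + (-2 + (2 + E)^2)*log(2 + E)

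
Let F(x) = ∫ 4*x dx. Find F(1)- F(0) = 2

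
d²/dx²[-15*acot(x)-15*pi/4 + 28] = -30*x/(x^4 + 2*x^2 + 1)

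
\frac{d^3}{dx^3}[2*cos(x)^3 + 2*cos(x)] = -54*sin(x)^3 + 44*sin(x)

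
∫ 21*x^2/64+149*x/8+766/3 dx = 7*x^3/64 + 149*x^2/16 + 766*x/3 + C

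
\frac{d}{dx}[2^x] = 2^x*log(2)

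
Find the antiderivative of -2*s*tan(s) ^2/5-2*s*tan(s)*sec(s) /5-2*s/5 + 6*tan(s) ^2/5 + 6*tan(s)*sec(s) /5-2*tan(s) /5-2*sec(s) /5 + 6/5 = 2*(3 - s)*(tan(s) + sec(s))/5 + C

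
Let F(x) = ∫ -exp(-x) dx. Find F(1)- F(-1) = -E + exp(-1)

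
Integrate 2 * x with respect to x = x^2 + C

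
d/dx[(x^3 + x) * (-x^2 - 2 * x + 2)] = -5*x^4 - 8*x^3 + 3*x^2 - 4*x + 2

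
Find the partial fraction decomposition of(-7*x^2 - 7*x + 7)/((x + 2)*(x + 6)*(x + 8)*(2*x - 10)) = 385/(312*(x + 8)) - 203/(176*(x + 6)) + 1/(48*(x + 2)) - 29/(286*(x - 5))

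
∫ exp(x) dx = exp(x) + C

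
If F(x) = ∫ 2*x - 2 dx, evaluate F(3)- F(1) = 4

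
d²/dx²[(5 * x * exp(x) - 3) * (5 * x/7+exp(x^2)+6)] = 20*x^3*exp(x^2 + x) + 25*x^2*exp(x)/7 - 12*x^2*exp(x^2) + 20*x^2*exp(x^2 + x) + 310*x*exp(x)/7 + 35*x*exp(x^2 + x) + 470*exp(x)/7 - 6*exp(x^2) + 10*exp(x^2 + x)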